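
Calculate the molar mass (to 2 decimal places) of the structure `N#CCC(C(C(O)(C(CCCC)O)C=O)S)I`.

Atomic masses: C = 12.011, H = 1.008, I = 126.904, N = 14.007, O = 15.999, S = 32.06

Molecular formula: C11H18INO3S.
M = 11×12.011 + 18×1.008 + 1×126.904 + 1×14.007 + 3×15.999 + 1×32.06 = 371.23 g/mol.

371.23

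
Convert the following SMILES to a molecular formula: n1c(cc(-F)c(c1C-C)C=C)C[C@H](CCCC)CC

Heavy atoms from the SMILES: 17 C, 1 F, 1 N.
Implicit hydrogens by atom environment:
  7 × C: 2 H each → 14
  4 × C (aromatic): no H
  3 × C: 3 H each → 9
  2 × C: 1 H each → 2
  1 × C (aromatic): 1 H
  1 × F: no H
  1 × N (aromatic): no H
  Total hydrogens = 26.
Molecular formula: C17H26FN

C17H26FN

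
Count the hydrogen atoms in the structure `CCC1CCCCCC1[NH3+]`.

20

Hydrogens are implicit in SMILES; fill each atom to its normal valence:
  6 × C: 2 H each → 12
  2 × C: 1 H each → 2
  1 × C: 3 H
  1 × N (charge +1): 3 H
  Total hydrogens = 20.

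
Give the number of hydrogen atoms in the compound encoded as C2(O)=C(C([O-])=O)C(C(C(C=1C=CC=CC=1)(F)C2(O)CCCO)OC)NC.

Hydrogens are implicit in SMILES; fill each atom to its normal valence:
  5 × C (aromatic): 1 H each → 5
  5 × C: no H
  3 × C: 2 H each → 6
  3 × O: 1 H each → 3
  2 × C: 3 H each → 6
  2 × C: 1 H each → 2
  2 × O: no H
  1 × C (aromatic): no H
  1 × F: no H
  1 × N: 1 H
  1 × O (charge -1): no H
  Total hydrogens = 23.

23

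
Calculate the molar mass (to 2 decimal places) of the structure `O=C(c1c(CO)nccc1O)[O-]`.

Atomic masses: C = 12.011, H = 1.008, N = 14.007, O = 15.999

168.13

Molecular formula: C7H6NO4-.
M = 7×12.011 + 6×1.008 + 1×14.007 + 4×15.999 = 168.13 g/mol.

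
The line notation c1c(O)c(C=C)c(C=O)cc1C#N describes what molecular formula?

C10H7NO2

Heavy atoms from the SMILES: 10 C, 1 N, 2 O.
Implicit hydrogens by atom environment:
  4 × C (aromatic): no H
  2 × C (aromatic): 1 H each → 2
  2 × C: 1 H each → 2
  1 × C: 2 H
  1 × C: no H
  1 × N: no H
  1 × O: 1 H
  1 × O: no H
  Total hydrogens = 7.
Molecular formula: C10H7NO2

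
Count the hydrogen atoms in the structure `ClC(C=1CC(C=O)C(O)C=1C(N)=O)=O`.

Hydrogens are implicit in SMILES; fill each atom to its normal valence:
  4 × C: no H
  3 × C: 1 H each → 3
  3 × O: no H
  1 × C: 2 H
  1 × Cl: no H
  1 × N: 2 H
  1 × O: 1 H
  Total hydrogens = 8.

8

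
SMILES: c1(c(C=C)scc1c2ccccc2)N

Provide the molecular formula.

Heavy atoms from the SMILES: 12 C, 1 N, 1 S.
Implicit hydrogens by atom environment:
  6 × C (aromatic): 1 H each → 6
  4 × C (aromatic): no H
  1 × C: 2 H
  1 × C: 1 H
  1 × N: 2 H
  1 × S (aromatic): no H
  Total hydrogens = 11.
Molecular formula: C12H11NS

C12H11NS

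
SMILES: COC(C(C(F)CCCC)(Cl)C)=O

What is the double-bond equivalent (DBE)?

1

Molecular formula from the SMILES: C9H16ClFO2.
DoU = (2C + 2 + N − H − X)/2 = (2·9 + 2 + 0 − 16 − 2)/2 = 2/2 = 1.
(Structurally: 0 ring(s) + 1 π bond(s) = 1.)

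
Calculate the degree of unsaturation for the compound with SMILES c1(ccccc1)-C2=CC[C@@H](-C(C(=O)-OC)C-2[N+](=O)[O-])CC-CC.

Molecular formula from the SMILES: C18H23NO4.
DoU = (2C + 2 + N − H − X)/2 = (2·18 + 2 + 1 − 23 − 0)/2 = 16/2 = 8.
(Structurally: 2 ring(s) + 6 π bond(s) = 8.)

8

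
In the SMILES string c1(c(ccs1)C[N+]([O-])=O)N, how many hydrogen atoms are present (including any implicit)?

Hydrogens are implicit in SMILES; fill each atom to its normal valence:
  2 × C (aromatic): 1 H each → 2
  2 × C (aromatic): no H
  1 × C: 2 H
  1 × N: 2 H
  1 × N (charge +1): no H
  1 × O: no H
  1 × O (charge -1): no H
  1 × S (aromatic): no H
  Total hydrogens = 6.

6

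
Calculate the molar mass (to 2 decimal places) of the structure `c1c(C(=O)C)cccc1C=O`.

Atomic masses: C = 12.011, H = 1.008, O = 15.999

Molecular formula: C9H8O2.
M = 9×12.011 + 8×1.008 + 2×15.999 = 148.16 g/mol.

148.16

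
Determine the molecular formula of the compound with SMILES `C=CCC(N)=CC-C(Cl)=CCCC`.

Heavy atoms from the SMILES: 11 C, 1 Cl, 1 N.
Implicit hydrogens by atom environment:
  5 × C: 2 H each → 10
  3 × C: 1 H each → 3
  2 × C: no H
  1 × C: 3 H
  1 × Cl: no H
  1 × N: 2 H
  Total hydrogens = 18.
Molecular formula: C11H18ClN

C11H18ClN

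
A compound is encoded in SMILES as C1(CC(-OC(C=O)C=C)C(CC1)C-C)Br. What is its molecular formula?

Heavy atoms from the SMILES: 1 Br, 12 C, 2 O.
Implicit hydrogens by atom environment:
  6 × C: 1 H each → 6
  5 × C: 2 H each → 10
  2 × O: no H
  1 × Br: no H
  1 × C: 3 H
  Total hydrogens = 19.
Molecular formula: C12H19BrO2

C12H19BrO2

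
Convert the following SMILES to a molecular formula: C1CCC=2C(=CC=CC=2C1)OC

C11H14O

Heavy atoms from the SMILES: 11 C, 1 O.
Implicit hydrogens by atom environment:
  4 × C: 2 H each → 8
  3 × C (aromatic): 1 H each → 3
  3 × C (aromatic): no H
  1 × C: 3 H
  1 × O: no H
  Total hydrogens = 14.
Molecular formula: C11H14O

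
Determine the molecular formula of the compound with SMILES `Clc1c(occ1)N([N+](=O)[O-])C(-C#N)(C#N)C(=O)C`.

Heavy atoms from the SMILES: 9 C, 1 Cl, 4 N, 4 O.
Implicit hydrogens by atom environment:
  4 × C: no H
  3 × N: no H
  2 × C (aromatic): 1 H each → 2
  2 × C (aromatic): no H
  2 × O: no H
  1 × C: 3 H
  1 × Cl: no H
  1 × N (charge +1): no H
  1 × O (aromatic): no H
  1 × O (charge -1): no H
  Total hydrogens = 5.
Molecular formula: C9H5ClN4O4

C9H5ClN4O4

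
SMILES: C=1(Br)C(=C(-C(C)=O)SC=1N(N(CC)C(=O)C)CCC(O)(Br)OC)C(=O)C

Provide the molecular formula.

Heavy atoms from the SMILES: 2 Br, 16 C, 2 N, 5 O, 1 S.
Implicit hydrogens by atom environment:
  5 × C: 3 H each → 15
  4 × C (aromatic): no H
  4 × C: no H
  4 × O: no H
  3 × C: 2 H each → 6
  2 × Br: no H
  2 × N: no H
  1 × O: 1 H
  1 × S (aromatic): no H
  Total hydrogens = 22.
Molecular formula: C16H22Br2N2O5S

C16H22Br2N2O5S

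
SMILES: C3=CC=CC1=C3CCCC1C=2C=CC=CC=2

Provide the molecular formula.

Heavy atoms from the SMILES: 16 C.
Implicit hydrogens by atom environment:
  9 × C (aromatic): 1 H each → 9
  3 × C: 2 H each → 6
  3 × C (aromatic): no H
  1 × C: 1 H
  Total hydrogens = 16.
Molecular formula: C16H16

C16H16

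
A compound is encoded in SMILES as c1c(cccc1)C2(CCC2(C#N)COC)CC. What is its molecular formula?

C15H19NO

Heavy atoms from the SMILES: 15 C, 1 N, 1 O.
Implicit hydrogens by atom environment:
  5 × C (aromatic): 1 H each → 5
  4 × C: 2 H each → 8
  3 × C: no H
  2 × C: 3 H each → 6
  1 × C (aromatic): no H
  1 × N: no H
  1 × O: no H
  Total hydrogens = 19.
Molecular formula: C15H19NO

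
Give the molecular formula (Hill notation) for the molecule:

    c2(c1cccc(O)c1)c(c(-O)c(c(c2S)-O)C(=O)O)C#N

Heavy atoms from the SMILES: 14 C, 1 N, 5 O, 1 S.
Implicit hydrogens by atom environment:
  8 × C (aromatic): no H
  4 × C (aromatic): 1 H each → 4
  4 × O: 1 H each → 4
  2 × C: no H
  1 × N: no H
  1 × O: no H
  1 × S: 1 H
  Total hydrogens = 9.
Molecular formula: C14H9NO5S

C14H9NO5S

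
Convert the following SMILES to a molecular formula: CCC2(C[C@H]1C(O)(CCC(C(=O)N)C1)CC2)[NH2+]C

C14H27N2O2+

Heavy atoms from the SMILES: 14 C, 2 N, 2 O.
Implicit hydrogens by atom environment:
  7 × C: 2 H each → 14
  3 × C: no H
  2 × C: 3 H each → 6
  2 × C: 1 H each → 2
  1 × N: 2 H
  1 × N (charge +1): 2 H
  1 × O: 1 H
  1 × O: no H
  Total hydrogens = 27.
Net charge +1.
Molecular formula: C14H27N2O2+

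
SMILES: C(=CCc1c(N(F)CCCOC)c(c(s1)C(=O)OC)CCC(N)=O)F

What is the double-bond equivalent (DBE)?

Molecular formula from the SMILES: C16H22F2N2O4S.
DoU = (2C + 2 + N − H − X)/2 = (2·16 + 2 + 2 − 22 − 2)/2 = 12/2 = 6.
(Structurally: 1 ring(s) + 5 π bond(s) = 6.)

6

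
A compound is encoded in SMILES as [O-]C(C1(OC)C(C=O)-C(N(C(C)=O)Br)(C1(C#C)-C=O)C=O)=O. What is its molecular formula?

Heavy atoms from the SMILES: 1 Br, 13 C, 1 N, 7 O.
Implicit hydrogens by atom environment:
  6 × C: no H
  6 × O: no H
  5 × C: 1 H each → 5
  2 × C: 3 H each → 6
  1 × Br: no H
  1 × N: no H
  1 × O (charge -1): no H
  Total hydrogens = 11.
Net charge -1.
Molecular formula: C13H11BrNO7-

C13H11BrNO7-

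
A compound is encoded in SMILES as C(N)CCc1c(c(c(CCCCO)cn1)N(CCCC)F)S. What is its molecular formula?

C16H28FN3OS

Heavy atoms from the SMILES: 16 C, 1 F, 3 N, 1 O, 1 S.
Implicit hydrogens by atom environment:
  10 × C: 2 H each → 20
  4 × C (aromatic): no H
  1 × C: 3 H
  1 × C (aromatic): 1 H
  1 × F: no H
  1 × N: 2 H
  1 × N (aromatic): no H
  1 × N: no H
  1 × O: 1 H
  1 × S: 1 H
  Total hydrogens = 28.
Molecular formula: C16H28FN3OS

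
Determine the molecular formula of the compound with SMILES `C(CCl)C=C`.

Heavy atoms from the SMILES: 4 C, 1 Cl.
Implicit hydrogens by atom environment:
  3 × C: 2 H each → 6
  1 × C: 1 H
  1 × Cl: no H
  Total hydrogens = 7.
Molecular formula: C4H7Cl

C4H7Cl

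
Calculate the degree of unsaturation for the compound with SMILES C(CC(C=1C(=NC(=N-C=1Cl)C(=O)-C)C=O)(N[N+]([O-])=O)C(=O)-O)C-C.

8

Molecular formula from the SMILES: C13H15ClN4O6.
DoU = (2C + 2 + N − H − X)/2 = (2·13 + 2 + 4 − 15 − 1)/2 = 16/2 = 8.
(Structurally: 1 ring(s) + 7 π bond(s) = 8.)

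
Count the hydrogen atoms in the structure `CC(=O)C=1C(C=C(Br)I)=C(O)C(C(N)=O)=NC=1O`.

Hydrogens are implicit in SMILES; fill each atom to its normal valence:
  5 × C (aromatic): no H
  3 × C: no H
  2 × O: 1 H each → 2
  2 × O: no H
  1 × Br: no H
  1 × C: 3 H
  1 × C: 1 H
  1 × I: no H
  1 × N: 2 H
  1 × N (aromatic): no H
  Total hydrogens = 8.

8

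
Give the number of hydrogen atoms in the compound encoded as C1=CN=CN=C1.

4

Hydrogens are implicit in SMILES; fill each atom to its normal valence:
  4 × C (aromatic): 1 H each → 4
  2 × N (aromatic): no H
  Total hydrogens = 4.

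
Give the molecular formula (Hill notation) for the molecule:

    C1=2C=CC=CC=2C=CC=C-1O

C10H8O

Heavy atoms from the SMILES: 10 C, 1 O.
Implicit hydrogens by atom environment:
  7 × C (aromatic): 1 H each → 7
  3 × C (aromatic): no H
  1 × O: 1 H
  Total hydrogens = 8.
Molecular formula: C10H8O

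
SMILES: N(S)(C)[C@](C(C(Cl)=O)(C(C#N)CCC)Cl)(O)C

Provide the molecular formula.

Heavy atoms from the SMILES: 10 C, 2 Cl, 2 N, 2 O, 1 S.
Implicit hydrogens by atom environment:
  4 × C: no H
  3 × C: 3 H each → 9
  2 × C: 2 H each → 4
  2 × Cl: no H
  2 × N: no H
  1 × C: 1 H
  1 × O: 1 H
  1 × O: no H
  1 × S: 1 H
  Total hydrogens = 16.
Molecular formula: C10H16Cl2N2O2S

C10H16Cl2N2O2S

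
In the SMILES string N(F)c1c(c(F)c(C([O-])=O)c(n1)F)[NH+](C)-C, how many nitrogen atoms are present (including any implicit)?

3

The symbol for nitrogen appears 3 times in the SMILES.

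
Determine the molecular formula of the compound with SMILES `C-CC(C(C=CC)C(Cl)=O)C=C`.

Heavy atoms from the SMILES: 10 C, 1 Cl, 1 O.
Implicit hydrogens by atom environment:
  5 × C: 1 H each → 5
  2 × C: 3 H each → 6
  2 × C: 2 H each → 4
  1 × C: no H
  1 × Cl: no H
  1 × O: no H
  Total hydrogens = 15.
Molecular formula: C10H15ClO

C10H15ClO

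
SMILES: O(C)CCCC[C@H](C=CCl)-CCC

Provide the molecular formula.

Heavy atoms from the SMILES: 11 C, 1 Cl, 1 O.
Implicit hydrogens by atom environment:
  6 × C: 2 H each → 12
  3 × C: 1 H each → 3
  2 × C: 3 H each → 6
  1 × Cl: no H
  1 × O: no H
  Total hydrogens = 21.
Molecular formula: C11H21ClO

C11H21ClO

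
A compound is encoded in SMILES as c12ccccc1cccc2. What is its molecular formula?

Heavy atoms from the SMILES: 10 C.
Implicit hydrogens by atom environment:
  8 × C (aromatic): 1 H each → 8
  2 × C (aromatic): no H
  Total hydrogens = 8.
Molecular formula: C10H8

C10H8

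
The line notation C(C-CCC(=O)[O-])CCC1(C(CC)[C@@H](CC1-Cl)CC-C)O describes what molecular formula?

Heavy atoms from the SMILES: 17 C, 1 Cl, 3 O.
Implicit hydrogens by atom environment:
  10 × C: 2 H each → 20
  3 × C: 1 H each → 3
  2 × C: 3 H each → 6
  2 × C: no H
  1 × Cl: no H
  1 × O: 1 H
  1 × O: no H
  1 × O (charge -1): no H
  Total hydrogens = 30.
Net charge -1.
Molecular formula: C17H30ClO3-

C17H30ClO3-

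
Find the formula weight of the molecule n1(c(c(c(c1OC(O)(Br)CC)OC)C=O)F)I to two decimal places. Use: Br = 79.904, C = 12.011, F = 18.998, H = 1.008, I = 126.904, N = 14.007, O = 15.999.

421.99

Molecular formula: C9H10BrFINO4.
M = 1×79.904 + 9×12.011 + 1×18.998 + 10×1.008 + 1×126.904 + 1×14.007 + 4×15.999 = 421.99 g/mol.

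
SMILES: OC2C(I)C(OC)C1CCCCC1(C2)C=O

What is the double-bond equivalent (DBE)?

Molecular formula from the SMILES: C12H19IO3.
DoU = (2C + 2 + N − H − X)/2 = (2·12 + 2 + 0 − 19 − 1)/2 = 6/2 = 3.
(Structurally: 2 ring(s) + 1 π bond(s) = 3.)

3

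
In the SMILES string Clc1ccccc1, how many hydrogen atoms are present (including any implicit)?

Hydrogens are implicit in SMILES; fill each atom to its normal valence:
  5 × C (aromatic): 1 H each → 5
  1 × C (aromatic): no H
  1 × Cl: no H
  Total hydrogens = 5.

5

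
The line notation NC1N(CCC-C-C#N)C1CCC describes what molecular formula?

C10H19N3

Heavy atoms from the SMILES: 10 C, 3 N.
Implicit hydrogens by atom environment:
  6 × C: 2 H each → 12
  2 × C: 1 H each → 2
  2 × N: no H
  1 × C: 3 H
  1 × C: no H
  1 × N: 2 H
  Total hydrogens = 19.
Molecular formula: C10H19N3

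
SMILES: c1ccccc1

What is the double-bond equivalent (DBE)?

4

Molecular formula from the SMILES: C6H6.
DoU = (2C + 2 + N − H − X)/2 = (2·6 + 2 + 0 − 6 − 0)/2 = 8/2 = 4.
(Structurally: 1 ring(s) + 3 π bond(s) = 4.)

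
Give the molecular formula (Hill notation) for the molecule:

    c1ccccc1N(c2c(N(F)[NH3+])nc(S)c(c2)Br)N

C11H12BrFN5S+

Heavy atoms from the SMILES: 1 Br, 11 C, 1 F, 5 N, 1 S.
Implicit hydrogens by atom environment:
  6 × C (aromatic): 1 H each → 6
  5 × C (aromatic): no H
  2 × N: no H
  1 × Br: no H
  1 × F: no H
  1 × N (charge +1): 3 H
  1 × N: 2 H
  1 × N (aromatic): no H
  1 × S: 1 H
  Total hydrogens = 12.
Net charge +1.
Molecular formula: C11H12BrFN5S+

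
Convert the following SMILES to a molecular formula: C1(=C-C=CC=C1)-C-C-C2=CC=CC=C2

Heavy atoms from the SMILES: 14 C.
Implicit hydrogens by atom environment:
  10 × C (aromatic): 1 H each → 10
  2 × C: 2 H each → 4
  2 × C (aromatic): no H
  Total hydrogens = 14.
Molecular formula: C14H14

C14H14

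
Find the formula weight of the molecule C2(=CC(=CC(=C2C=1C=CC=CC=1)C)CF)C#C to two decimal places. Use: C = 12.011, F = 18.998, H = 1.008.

Molecular formula: C16H13F.
M = 16×12.011 + 1×18.998 + 13×1.008 = 224.28 g/mol.

224.28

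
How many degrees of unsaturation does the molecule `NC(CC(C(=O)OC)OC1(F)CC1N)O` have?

2

Molecular formula from the SMILES: C8H15FN2O4.
DoU = (2C + 2 + N − H − X)/2 = (2·8 + 2 + 2 − 15 − 1)/2 = 4/2 = 2.
(Structurally: 1 ring(s) + 1 π bond(s) = 2.)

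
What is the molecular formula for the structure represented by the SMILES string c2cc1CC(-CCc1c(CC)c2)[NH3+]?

Heavy atoms from the SMILES: 12 C, 1 N.
Implicit hydrogens by atom environment:
  4 × C: 2 H each → 8
  3 × C (aromatic): 1 H each → 3
  3 × C (aromatic): no H
  1 × C: 3 H
  1 × C: 1 H
  1 × N (charge +1): 3 H
  Total hydrogens = 18.
Net charge +1.
Molecular formula: C12H18N+

C12H18N+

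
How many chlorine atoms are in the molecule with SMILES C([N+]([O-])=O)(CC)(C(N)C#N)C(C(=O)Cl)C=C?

1

The symbol for chlorine appears 1 time in the SMILES.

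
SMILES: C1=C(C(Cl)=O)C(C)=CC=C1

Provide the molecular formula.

C8H7ClO

Heavy atoms from the SMILES: 8 C, 1 Cl, 1 O.
Implicit hydrogens by atom environment:
  4 × C (aromatic): 1 H each → 4
  2 × C (aromatic): no H
  1 × C: 3 H
  1 × C: no H
  1 × Cl: no H
  1 × O: no H
  Total hydrogens = 7.
Molecular formula: C8H7ClO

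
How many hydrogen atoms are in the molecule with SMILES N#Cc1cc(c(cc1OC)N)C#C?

8

Hydrogens are implicit in SMILES; fill each atom to its normal valence:
  4 × C (aromatic): no H
  2 × C (aromatic): 1 H each → 2
  2 × C: no H
  1 × C: 3 H
  1 × C: 1 H
  1 × N: 2 H
  1 × N: no H
  1 × O: no H
  Total hydrogens = 8.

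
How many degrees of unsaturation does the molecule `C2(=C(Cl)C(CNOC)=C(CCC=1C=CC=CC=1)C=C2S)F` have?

8

Molecular formula from the SMILES: C16H17ClFNOS.
DoU = (2C + 2 + N − H − X)/2 = (2·16 + 2 + 1 − 17 − 2)/2 = 16/2 = 8.
(Structurally: 2 ring(s) + 6 π bond(s) = 8.)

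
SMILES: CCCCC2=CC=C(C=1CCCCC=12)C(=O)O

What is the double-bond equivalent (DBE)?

6

Molecular formula from the SMILES: C15H20O2.
DoU = (2C + 2 + N − H − X)/2 = (2·15 + 2 + 0 − 20 − 0)/2 = 12/2 = 6.
(Structurally: 2 ring(s) + 4 π bond(s) = 6.)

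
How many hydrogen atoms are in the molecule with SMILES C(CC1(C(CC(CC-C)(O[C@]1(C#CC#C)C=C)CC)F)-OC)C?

Hydrogens are implicit in SMILES; fill each atom to its normal valence:
  7 × C: 2 H each → 14
  6 × C: no H
  4 × C: 3 H each → 12
  3 × C: 1 H each → 3
  2 × O: no H
  1 × F: no H
  Total hydrogens = 29.

29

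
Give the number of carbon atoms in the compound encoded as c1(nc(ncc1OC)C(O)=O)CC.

8

The symbol for carbon appears 8 times in the SMILES. Lowercase c denotes aromatic carbon and counts toward C.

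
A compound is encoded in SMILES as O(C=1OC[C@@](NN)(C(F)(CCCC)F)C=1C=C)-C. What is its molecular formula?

Heavy atoms from the SMILES: 12 C, 2 F, 2 N, 2 O.
Implicit hydrogens by atom environment:
  5 × C: 2 H each → 10
  4 × C: no H
  2 × C: 3 H each → 6
  2 × F: no H
  2 × O: no H
  1 × C: 1 H
  1 × N: 2 H
  1 × N: 1 H
  Total hydrogens = 20.
Molecular formula: C12H20F2N2O2

C12H20F2N2O2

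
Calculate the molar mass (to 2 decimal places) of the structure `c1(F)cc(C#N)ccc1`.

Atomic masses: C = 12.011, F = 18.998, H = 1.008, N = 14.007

Molecular formula: C7H4FN.
M = 7×12.011 + 1×18.998 + 4×1.008 + 1×14.007 = 121.11 g/mol.

121.11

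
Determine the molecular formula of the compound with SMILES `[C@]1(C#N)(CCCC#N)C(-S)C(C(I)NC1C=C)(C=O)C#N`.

C14H15IN4OS

Heavy atoms from the SMILES: 14 C, 1 I, 4 N, 1 O, 1 S.
Implicit hydrogens by atom environment:
  5 × C: 1 H each → 5
  5 × C: no H
  4 × C: 2 H each → 8
  3 × N: no H
  1 × I: no H
  1 × N: 1 H
  1 × O: no H
  1 × S: 1 H
  Total hydrogens = 15.
Molecular formula: C14H15IN4OS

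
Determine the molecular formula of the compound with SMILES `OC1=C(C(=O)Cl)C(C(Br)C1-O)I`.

Heavy atoms from the SMILES: 1 Br, 6 C, 1 Cl, 1 I, 3 O.
Implicit hydrogens by atom environment:
  3 × C: 1 H each → 3
  3 × C: no H
  2 × O: 1 H each → 2
  1 × Br: no H
  1 × Cl: no H
  1 × I: no H
  1 × O: no H
  Total hydrogens = 5.
Molecular formula: C6H5BrClIO3

C6H5BrClIO3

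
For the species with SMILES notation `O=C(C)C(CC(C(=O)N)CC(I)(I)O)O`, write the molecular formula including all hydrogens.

Heavy atoms from the SMILES: 8 C, 2 I, 1 N, 4 O.
Implicit hydrogens by atom environment:
  3 × C: no H
  2 × C: 2 H each → 4
  2 × C: 1 H each → 2
  2 × I: no H
  2 × O: 1 H each → 2
  2 × O: no H
  1 × C: 3 H
  1 × N: 2 H
  Total hydrogens = 13.
Molecular formula: C8H13I2NO4

C8H13I2NO4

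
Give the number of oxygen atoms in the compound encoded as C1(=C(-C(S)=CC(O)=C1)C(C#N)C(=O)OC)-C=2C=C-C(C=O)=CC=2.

The symbol for oxygen appears 4 times in the SMILES.

4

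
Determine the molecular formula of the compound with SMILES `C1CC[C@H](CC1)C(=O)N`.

Heavy atoms from the SMILES: 7 C, 1 N, 1 O.
Implicit hydrogens by atom environment:
  5 × C: 2 H each → 10
  1 × C: 1 H
  1 × C: no H
  1 × N: 2 H
  1 × O: no H
  Total hydrogens = 13.
Molecular formula: C7H13NO

C7H13NO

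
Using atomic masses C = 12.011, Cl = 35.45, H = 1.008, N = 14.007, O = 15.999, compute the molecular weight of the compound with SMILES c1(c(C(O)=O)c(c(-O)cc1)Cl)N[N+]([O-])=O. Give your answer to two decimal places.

232.58

Molecular formula: C7H5ClN2O5.
M = 7×12.011 + 1×35.45 + 5×1.008 + 2×14.007 + 5×15.999 = 232.58 g/mol.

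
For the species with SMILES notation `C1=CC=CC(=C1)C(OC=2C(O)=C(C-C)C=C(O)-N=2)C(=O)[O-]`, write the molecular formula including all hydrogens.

Heavy atoms from the SMILES: 15 C, 1 N, 5 O.
Implicit hydrogens by atom environment:
  6 × C (aromatic): 1 H each → 6
  5 × C (aromatic): no H
  2 × O: 1 H each → 2
  2 × O: no H
  1 × C: 3 H
  1 × C: 2 H
  1 × C: 1 H
  1 × C: no H
  1 × N (aromatic): no H
  1 × O (charge -1): no H
  Total hydrogens = 14.
Net charge -1.
Molecular formula: C15H14NO5-

C15H14NO5-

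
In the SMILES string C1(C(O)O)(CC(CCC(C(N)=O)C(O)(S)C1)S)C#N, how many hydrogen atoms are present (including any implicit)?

18

Hydrogens are implicit in SMILES; fill each atom to its normal valence:
  4 × C: 2 H each → 8
  4 × C: no H
  3 × C: 1 H each → 3
  3 × O: 1 H each → 3
  2 × S: 1 H each → 2
  1 × N: 2 H
  1 × N: no H
  1 × O: no H
  Total hydrogens = 18.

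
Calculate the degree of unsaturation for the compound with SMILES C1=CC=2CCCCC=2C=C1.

Molecular formula from the SMILES: C10H12.
DoU = (2C + 2 + N − H − X)/2 = (2·10 + 2 + 0 − 12 − 0)/2 = 10/2 = 5.
(Structurally: 2 ring(s) + 3 π bond(s) = 5.)

5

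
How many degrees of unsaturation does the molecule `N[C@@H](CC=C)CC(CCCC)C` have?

Molecular formula from the SMILES: C11H23N.
DoU = (2C + 2 + N − H − X)/2 = (2·11 + 2 + 1 − 23 − 0)/2 = 2/2 = 1.
(Structurally: 0 ring(s) + 1 π bond(s) = 1.)

1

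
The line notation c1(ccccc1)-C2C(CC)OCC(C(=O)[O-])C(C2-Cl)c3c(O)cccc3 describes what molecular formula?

C21H22ClO4-

Heavy atoms from the SMILES: 21 C, 1 Cl, 4 O.
Implicit hydrogens by atom environment:
  9 × C (aromatic): 1 H each → 9
  5 × C: 1 H each → 5
  3 × C (aromatic): no H
  2 × C: 2 H each → 4
  2 × O: no H
  1 × C: 3 H
  1 × C: no H
  1 × Cl: no H
  1 × O: 1 H
  1 × O (charge -1): no H
  Total hydrogens = 22.
Net charge -1.
Molecular formula: C21H22ClO4-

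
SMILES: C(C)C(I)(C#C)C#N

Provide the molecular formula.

C6H6IN

Heavy atoms from the SMILES: 6 C, 1 I, 1 N.
Implicit hydrogens by atom environment:
  3 × C: no H
  1 × C: 3 H
  1 × C: 2 H
  1 × C: 1 H
  1 × I: no H
  1 × N: no H
  Total hydrogens = 6.
Molecular formula: C6H6IN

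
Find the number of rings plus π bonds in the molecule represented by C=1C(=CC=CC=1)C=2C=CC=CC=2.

8

Molecular formula from the SMILES: C12H10.
DoU = (2C + 2 + N − H − X)/2 = (2·12 + 2 + 0 − 10 − 0)/2 = 16/2 = 8.
(Structurally: 2 ring(s) + 6 π bond(s) = 8.)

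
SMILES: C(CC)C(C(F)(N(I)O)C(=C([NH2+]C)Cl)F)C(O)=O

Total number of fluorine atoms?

The symbol for fluorine appears 2 times in the SMILES.

2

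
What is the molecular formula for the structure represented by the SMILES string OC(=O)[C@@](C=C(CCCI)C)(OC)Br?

C9H14BrIO3

Heavy atoms from the SMILES: 1 Br, 9 C, 1 I, 3 O.
Implicit hydrogens by atom environment:
  3 × C: 2 H each → 6
  3 × C: no H
  2 × C: 3 H each → 6
  2 × O: no H
  1 × Br: no H
  1 × C: 1 H
  1 × I: no H
  1 × O: 1 H
  Total hydrogens = 14.
Molecular formula: C9H14BrIO3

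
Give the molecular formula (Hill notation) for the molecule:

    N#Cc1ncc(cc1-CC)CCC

C11H14N2

Heavy atoms from the SMILES: 11 C, 2 N.
Implicit hydrogens by atom environment:
  3 × C: 2 H each → 6
  3 × C (aromatic): no H
  2 × C: 3 H each → 6
  2 × C (aromatic): 1 H each → 2
  1 × C: no H
  1 × N (aromatic): no H
  1 × N: no H
  Total hydrogens = 14.
Molecular formula: C11H14N2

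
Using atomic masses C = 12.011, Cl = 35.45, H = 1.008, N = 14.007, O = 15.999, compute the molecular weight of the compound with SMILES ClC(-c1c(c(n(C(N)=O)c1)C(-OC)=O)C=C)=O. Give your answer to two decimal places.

256.64

Molecular formula: C10H9ClN2O4.
M = 10×12.011 + 1×35.45 + 9×1.008 + 2×14.007 + 4×15.999 = 256.64 g/mol.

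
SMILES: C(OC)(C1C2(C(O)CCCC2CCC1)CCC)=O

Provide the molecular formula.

C15H26O3

Heavy atoms from the SMILES: 15 C, 3 O.
Implicit hydrogens by atom environment:
  8 × C: 2 H each → 16
  3 × C: 1 H each → 3
  2 × C: 3 H each → 6
  2 × C: no H
  2 × O: no H
  1 × O: 1 H
  Total hydrogens = 26.
Molecular formula: C15H26O3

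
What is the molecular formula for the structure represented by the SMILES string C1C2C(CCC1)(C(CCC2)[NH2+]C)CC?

C13H26N+

Heavy atoms from the SMILES: 13 C, 1 N.
Implicit hydrogens by atom environment:
  8 × C: 2 H each → 16
  2 × C: 3 H each → 6
  2 × C: 1 H each → 2
  1 × C: no H
  1 × N (charge +1): 2 H
  Total hydrogens = 26.
Net charge +1.
Molecular formula: C13H26N+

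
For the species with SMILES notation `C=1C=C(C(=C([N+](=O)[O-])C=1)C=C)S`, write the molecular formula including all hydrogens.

Heavy atoms from the SMILES: 8 C, 1 N, 2 O, 1 S.
Implicit hydrogens by atom environment:
  3 × C (aromatic): 1 H each → 3
  3 × C (aromatic): no H
  1 × C: 2 H
  1 × C: 1 H
  1 × N (charge +1): no H
  1 × O: no H
  1 × O (charge -1): no H
  1 × S: 1 H
  Total hydrogens = 7.
Molecular formula: C8H7NO2S

C8H7NO2S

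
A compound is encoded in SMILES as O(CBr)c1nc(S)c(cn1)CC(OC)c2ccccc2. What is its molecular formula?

Heavy atoms from the SMILES: 1 Br, 14 C, 2 N, 2 O, 1 S.
Implicit hydrogens by atom environment:
  6 × C (aromatic): 1 H each → 6
  4 × C (aromatic): no H
  2 × C: 2 H each → 4
  2 × N (aromatic): no H
  2 × O: no H
  1 × Br: no H
  1 × C: 3 H
  1 × C: 1 H
  1 × S: 1 H
  Total hydrogens = 15.
Molecular formula: C14H15BrN2O2S

C14H15BrN2O2S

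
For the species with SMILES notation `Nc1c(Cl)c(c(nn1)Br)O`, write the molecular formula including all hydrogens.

Heavy atoms from the SMILES: 1 Br, 4 C, 1 Cl, 3 N, 1 O.
Implicit hydrogens by atom environment:
  4 × C (aromatic): no H
  2 × N (aromatic): no H
  1 × Br: no H
  1 × Cl: no H
  1 × N: 2 H
  1 × O: 1 H
  Total hydrogens = 3.
Molecular formula: C4H3BrClN3O

C4H3BrClN3O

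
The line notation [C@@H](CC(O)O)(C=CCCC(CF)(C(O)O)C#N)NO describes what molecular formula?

C11H19FN2O5

Heavy atoms from the SMILES: 11 C, 1 F, 2 N, 5 O.
Implicit hydrogens by atom environment:
  5 × C: 1 H each → 5
  5 × O: 1 H each → 5
  4 × C: 2 H each → 8
  2 × C: no H
  1 × F: no H
  1 × N: 1 H
  1 × N: no H
  Total hydrogens = 19.
Molecular formula: C11H19FN2O5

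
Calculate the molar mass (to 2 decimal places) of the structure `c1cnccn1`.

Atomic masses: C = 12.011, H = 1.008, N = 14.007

Molecular formula: C4H4N2.
M = 4×12.011 + 4×1.008 + 2×14.007 = 80.09 g/mol.

80.09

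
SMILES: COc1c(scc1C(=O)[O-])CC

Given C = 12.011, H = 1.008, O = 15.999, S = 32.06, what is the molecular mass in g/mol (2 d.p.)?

185.22

Molecular formula: C8H9O3S-.
M = 8×12.011 + 9×1.008 + 3×15.999 + 1×32.06 = 185.22 g/mol.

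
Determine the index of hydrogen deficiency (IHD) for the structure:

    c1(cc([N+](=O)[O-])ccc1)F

Molecular formula from the SMILES: C6H4FNO2.
DoU = (2C + 2 + N − H − X)/2 = (2·6 + 2 + 1 − 4 − 1)/2 = 10/2 = 5.
(Structurally: 1 ring(s) + 4 π bond(s) = 5.)

5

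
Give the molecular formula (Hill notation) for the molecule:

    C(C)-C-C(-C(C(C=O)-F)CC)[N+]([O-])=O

C9H16FNO3

Heavy atoms from the SMILES: 9 C, 1 F, 1 N, 3 O.
Implicit hydrogens by atom environment:
  4 × C: 1 H each → 4
  3 × C: 2 H each → 6
  2 × C: 3 H each → 6
  2 × O: no H
  1 × F: no H
  1 × N (charge +1): no H
  1 × O (charge -1): no H
  Total hydrogens = 16.
Molecular formula: C9H16FNO3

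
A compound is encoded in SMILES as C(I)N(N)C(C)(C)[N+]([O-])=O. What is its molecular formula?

C4H10IN3O2

Heavy atoms from the SMILES: 4 C, 1 I, 3 N, 2 O.
Implicit hydrogens by atom environment:
  2 × C: 3 H each → 6
  1 × C: 2 H
  1 × C: no H
  1 × I: no H
  1 × N: 2 H
  1 × N: no H
  1 × N (charge +1): no H
  1 × O: no H
  1 × O (charge -1): no H
  Total hydrogens = 10.
Molecular formula: C4H10IN3O2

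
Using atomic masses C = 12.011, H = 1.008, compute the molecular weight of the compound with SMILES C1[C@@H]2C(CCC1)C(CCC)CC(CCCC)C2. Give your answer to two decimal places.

236.44

Molecular formula: C17H32.
M = 17×12.011 + 32×1.008 = 236.44 g/mol.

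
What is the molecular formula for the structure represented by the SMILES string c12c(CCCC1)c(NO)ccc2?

C10H13NO

Heavy atoms from the SMILES: 10 C, 1 N, 1 O.
Implicit hydrogens by atom environment:
  4 × C: 2 H each → 8
  3 × C (aromatic): 1 H each → 3
  3 × C (aromatic): no H
  1 × N: 1 H
  1 × O: 1 H
  Total hydrogens = 13.
Molecular formula: C10H13NO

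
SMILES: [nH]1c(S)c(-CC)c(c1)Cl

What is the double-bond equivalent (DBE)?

3

Molecular formula from the SMILES: C6H8ClNS.
DoU = (2C + 2 + N − H − X)/2 = (2·6 + 2 + 1 − 8 − 1)/2 = 6/2 = 3.
(Structurally: 1 ring(s) + 2 π bond(s) = 3.)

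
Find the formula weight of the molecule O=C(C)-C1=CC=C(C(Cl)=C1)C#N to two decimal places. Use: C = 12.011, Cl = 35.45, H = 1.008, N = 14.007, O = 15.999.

179.60

Molecular formula: C9H6ClNO.
M = 9×12.011 + 1×35.45 + 6×1.008 + 1×14.007 + 1×15.999 = 179.60 g/mol.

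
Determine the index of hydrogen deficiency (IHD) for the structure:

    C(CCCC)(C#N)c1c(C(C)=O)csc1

6

Molecular formula from the SMILES: C12H15NOS.
DoU = (2C + 2 + N − H − X)/2 = (2·12 + 2 + 1 − 15 − 0)/2 = 12/2 = 6.
(Structurally: 1 ring(s) + 5 π bond(s) = 6.)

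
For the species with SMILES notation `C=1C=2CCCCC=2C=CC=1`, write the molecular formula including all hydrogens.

C10H12

Heavy atoms from the SMILES: 10 C.
Implicit hydrogens by atom environment:
  4 × C: 2 H each → 8
  4 × C (aromatic): 1 H each → 4
  2 × C (aromatic): no H
  Total hydrogens = 12.
Molecular formula: C10H12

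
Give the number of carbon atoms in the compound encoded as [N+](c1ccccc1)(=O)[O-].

The symbol for carbon appears 6 times in the SMILES. Lowercase c denotes aromatic carbon and counts toward C.

6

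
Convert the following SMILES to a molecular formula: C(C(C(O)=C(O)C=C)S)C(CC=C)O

C10H16O3S

Heavy atoms from the SMILES: 10 C, 3 O, 1 S.
Implicit hydrogens by atom environment:
  4 × C: 2 H each → 8
  4 × C: 1 H each → 4
  3 × O: 1 H each → 3
  2 × C: no H
  1 × S: 1 H
  Total hydrogens = 16.
Molecular formula: C10H16O3S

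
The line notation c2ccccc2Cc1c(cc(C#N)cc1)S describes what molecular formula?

Heavy atoms from the SMILES: 14 C, 1 N, 1 S.
Implicit hydrogens by atom environment:
  8 × C (aromatic): 1 H each → 8
  4 × C (aromatic): no H
  1 × C: 2 H
  1 × C: no H
  1 × N: no H
  1 × S: 1 H
  Total hydrogens = 11.
Molecular formula: C14H11NS

C14H11NS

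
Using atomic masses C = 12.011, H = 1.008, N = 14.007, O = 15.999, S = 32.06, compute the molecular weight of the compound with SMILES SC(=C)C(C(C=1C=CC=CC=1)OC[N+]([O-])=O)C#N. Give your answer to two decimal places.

264.30

Molecular formula: C12H12N2O3S.
M = 12×12.011 + 12×1.008 + 2×14.007 + 3×15.999 + 1×32.06 = 264.30 g/mol.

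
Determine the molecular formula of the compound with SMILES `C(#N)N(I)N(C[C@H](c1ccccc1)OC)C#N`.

C11H11IN4O

Heavy atoms from the SMILES: 11 C, 1 I, 4 N, 1 O.
Implicit hydrogens by atom environment:
  5 × C (aromatic): 1 H each → 5
  4 × N: no H
  2 × C: no H
  1 × C: 3 H
  1 × C: 2 H
  1 × C: 1 H
  1 × C (aromatic): no H
  1 × I: no H
  1 × O: no H
  Total hydrogens = 11.
Molecular formula: C11H11IN4O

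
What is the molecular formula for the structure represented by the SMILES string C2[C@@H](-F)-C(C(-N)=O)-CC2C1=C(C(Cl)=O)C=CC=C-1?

Heavy atoms from the SMILES: 13 C, 1 Cl, 1 F, 1 N, 2 O.
Implicit hydrogens by atom environment:
  4 × C (aromatic): 1 H each → 4
  3 × C: 1 H each → 3
  2 × C: 2 H each → 4
  2 × C (aromatic): no H
  2 × C: no H
  2 × O: no H
  1 × Cl: no H
  1 × F: no H
  1 × N: 2 H
  Total hydrogens = 13.
Molecular formula: C13H13ClFNO2

C13H13ClFNO2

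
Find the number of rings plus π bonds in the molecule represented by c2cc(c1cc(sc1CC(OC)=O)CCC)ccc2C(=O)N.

Molecular formula from the SMILES: C17H19NO3S.
DoU = (2C + 2 + N − H − X)/2 = (2·17 + 2 + 1 − 19 − 0)/2 = 18/2 = 9.
(Structurally: 2 ring(s) + 7 π bond(s) = 9.)

9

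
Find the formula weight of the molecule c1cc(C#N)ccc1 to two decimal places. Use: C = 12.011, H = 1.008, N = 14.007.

103.12

Molecular formula: C7H5N.
M = 7×12.011 + 5×1.008 + 1×14.007 = 103.12 g/mol.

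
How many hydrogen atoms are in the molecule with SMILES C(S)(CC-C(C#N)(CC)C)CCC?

Hydrogens are implicit in SMILES; fill each atom to its normal valence:
  5 × C: 2 H each → 10
  3 × C: 3 H each → 9
  2 × C: no H
  1 × C: 1 H
  1 × N: no H
  1 × S: 1 H
  Total hydrogens = 21.

21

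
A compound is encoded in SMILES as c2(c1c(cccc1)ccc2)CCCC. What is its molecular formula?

C14H16

Heavy atoms from the SMILES: 14 C.
Implicit hydrogens by atom environment:
  7 × C (aromatic): 1 H each → 7
  3 × C: 2 H each → 6
  3 × C (aromatic): no H
  1 × C: 3 H
  Total hydrogens = 16.
Molecular formula: C14H16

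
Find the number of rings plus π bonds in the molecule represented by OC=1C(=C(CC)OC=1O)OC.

Molecular formula from the SMILES: C7H10O4.
DoU = (2C + 2 + N − H − X)/2 = (2·7 + 2 + 0 − 10 − 0)/2 = 6/2 = 3.
(Structurally: 1 ring(s) + 2 π bond(s) = 3.)

3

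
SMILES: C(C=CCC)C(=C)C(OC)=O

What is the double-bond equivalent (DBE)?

3

Molecular formula from the SMILES: C9H14O2.
DoU = (2C + 2 + N − H − X)/2 = (2·9 + 2 + 0 − 14 − 0)/2 = 6/2 = 3.
(Structurally: 0 ring(s) + 3 π bond(s) = 3.)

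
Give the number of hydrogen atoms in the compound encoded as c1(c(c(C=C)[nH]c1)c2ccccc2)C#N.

Hydrogens are implicit in SMILES; fill each atom to its normal valence:
  6 × C (aromatic): 1 H each → 6
  4 × C (aromatic): no H
  1 × C: 2 H
  1 × C: 1 H
  1 × C: no H
  1 × N (aromatic): 1 H
  1 × N: no H
  Total hydrogens = 10.

10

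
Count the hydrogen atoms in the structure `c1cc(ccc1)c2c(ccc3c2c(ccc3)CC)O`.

Hydrogens are implicit in SMILES; fill each atom to its normal valence:
  10 × C (aromatic): 1 H each → 10
  6 × C (aromatic): no H
  1 × C: 3 H
  1 × C: 2 H
  1 × O: 1 H
  Total hydrogens = 16.

16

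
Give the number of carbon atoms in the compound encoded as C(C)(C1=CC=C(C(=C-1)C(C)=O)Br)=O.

10

The symbol for carbon appears 10 times in the SMILES.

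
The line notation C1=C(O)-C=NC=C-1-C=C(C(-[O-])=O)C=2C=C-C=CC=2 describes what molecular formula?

Heavy atoms from the SMILES: 14 C, 1 N, 3 O.
Implicit hydrogens by atom environment:
  8 × C (aromatic): 1 H each → 8
  3 × C (aromatic): no H
  2 × C: no H
  1 × C: 1 H
  1 × N (aromatic): no H
  1 × O: 1 H
  1 × O: no H
  1 × O (charge -1): no H
  Total hydrogens = 10.
Net charge -1.
Molecular formula: C14H10NO3-

C14H10NO3-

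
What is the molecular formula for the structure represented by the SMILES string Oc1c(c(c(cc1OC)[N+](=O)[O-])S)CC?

C9H11NO4S

Heavy atoms from the SMILES: 9 C, 1 N, 4 O, 1 S.
Implicit hydrogens by atom environment:
  5 × C (aromatic): no H
  2 × C: 3 H each → 6
  2 × O: no H
  1 × C: 2 H
  1 × C (aromatic): 1 H
  1 × N (charge +1): no H
  1 × O: 1 H
  1 × O (charge -1): no H
  1 × S: 1 H
  Total hydrogens = 11.
Molecular formula: C9H11NO4S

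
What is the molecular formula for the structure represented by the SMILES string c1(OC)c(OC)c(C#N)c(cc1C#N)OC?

C11H10N2O3

Heavy atoms from the SMILES: 11 C, 2 N, 3 O.
Implicit hydrogens by atom environment:
  5 × C (aromatic): no H
  3 × C: 3 H each → 9
  3 × O: no H
  2 × C: no H
  2 × N: no H
  1 × C (aromatic): 1 H
  Total hydrogens = 10.
Molecular formula: C11H10N2O3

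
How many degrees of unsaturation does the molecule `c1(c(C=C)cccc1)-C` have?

5

Molecular formula from the SMILES: C9H10.
DoU = (2C + 2 + N − H − X)/2 = (2·9 + 2 + 0 − 10 − 0)/2 = 10/2 = 5.
(Structurally: 1 ring(s) + 4 π bond(s) = 5.)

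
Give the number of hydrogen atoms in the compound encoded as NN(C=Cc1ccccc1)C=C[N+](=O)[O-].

Hydrogens are implicit in SMILES; fill each atom to its normal valence:
  5 × C (aromatic): 1 H each → 5
  4 × C: 1 H each → 4
  1 × C (aromatic): no H
  1 × N: 2 H
  1 × N: no H
  1 × N (charge +1): no H
  1 × O: no H
  1 × O (charge -1): no H
  Total hydrogens = 11.

11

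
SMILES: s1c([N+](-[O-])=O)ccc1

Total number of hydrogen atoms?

3

Hydrogens are implicit in SMILES; fill each atom to its normal valence:
  3 × C (aromatic): 1 H each → 3
  1 × C (aromatic): no H
  1 × N (charge +1): no H
  1 × O: no H
  1 × O (charge -1): no H
  1 × S (aromatic): no H
  Total hydrogens = 3.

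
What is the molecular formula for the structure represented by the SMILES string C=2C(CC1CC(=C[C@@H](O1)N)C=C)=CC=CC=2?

C14H17NO

Heavy atoms from the SMILES: 14 C, 1 N, 1 O.
Implicit hydrogens by atom environment:
  5 × C (aromatic): 1 H each → 5
  4 × C: 1 H each → 4
  3 × C: 2 H each → 6
  1 × C: no H
  1 × C (aromatic): no H
  1 × N: 2 H
  1 × O: no H
  Total hydrogens = 17.
Molecular formula: C14H17NO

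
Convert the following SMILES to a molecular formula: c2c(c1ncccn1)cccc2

Heavy atoms from the SMILES: 10 C, 2 N.
Implicit hydrogens by atom environment:
  8 × C (aromatic): 1 H each → 8
  2 × C (aromatic): no H
  2 × N (aromatic): no H
  Total hydrogens = 8.
Molecular formula: C10H8N2

C10H8N2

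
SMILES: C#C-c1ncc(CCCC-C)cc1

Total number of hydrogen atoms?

Hydrogens are implicit in SMILES; fill each atom to its normal valence:
  4 × C: 2 H each → 8
  3 × C (aromatic): 1 H each → 3
  2 × C (aromatic): no H
  1 × C: 3 H
  1 × C: 1 H
  1 × C: no H
  1 × N (aromatic): no H
  Total hydrogens = 15.

15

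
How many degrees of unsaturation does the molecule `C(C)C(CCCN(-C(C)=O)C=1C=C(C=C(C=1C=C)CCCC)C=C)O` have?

Molecular formula from the SMILES: C22H33NO2.
DoU = (2C + 2 + N − H − X)/2 = (2·22 + 2 + 1 − 33 − 0)/2 = 14/2 = 7.
(Structurally: 1 ring(s) + 6 π bond(s) = 7.)

7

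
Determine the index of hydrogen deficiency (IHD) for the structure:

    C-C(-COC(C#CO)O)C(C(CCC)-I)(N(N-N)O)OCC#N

Molecular formula from the SMILES: C13H23IN4O5.
DoU = (2C + 2 + N − H − X)/2 = (2·13 + 2 + 4 − 23 − 1)/2 = 8/2 = 4.
(Structurally: 0 ring(s) + 4 π bond(s) = 4.)

4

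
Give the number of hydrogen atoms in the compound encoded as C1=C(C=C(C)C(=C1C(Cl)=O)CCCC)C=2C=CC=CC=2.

Hydrogens are implicit in SMILES; fill each atom to its normal valence:
  7 × C (aromatic): 1 H each → 7
  5 × C (aromatic): no H
  3 × C: 2 H each → 6
  2 × C: 3 H each → 6
  1 × C: no H
  1 × Cl: no H
  1 × O: no H
  Total hydrogens = 19.

19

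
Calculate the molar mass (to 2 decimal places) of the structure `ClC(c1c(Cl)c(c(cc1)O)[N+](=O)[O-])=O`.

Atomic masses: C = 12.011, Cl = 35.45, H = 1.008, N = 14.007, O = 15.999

236.00

Molecular formula: C7H3Cl2NO4.
M = 7×12.011 + 2×35.45 + 3×1.008 + 1×14.007 + 4×15.999 = 236.00 g/mol.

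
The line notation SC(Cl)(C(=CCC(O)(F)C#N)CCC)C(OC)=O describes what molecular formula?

Heavy atoms from the SMILES: 11 C, 1 Cl, 1 F, 1 N, 3 O, 1 S.
Implicit hydrogens by atom environment:
  5 × C: no H
  3 × C: 2 H each → 6
  2 × C: 3 H each → 6
  2 × O: no H
  1 × C: 1 H
  1 × Cl: no H
  1 × F: no H
  1 × N: no H
  1 × O: 1 H
  1 × S: 1 H
  Total hydrogens = 15.
Molecular formula: C11H15ClFNO3S

C11H15ClFNO3S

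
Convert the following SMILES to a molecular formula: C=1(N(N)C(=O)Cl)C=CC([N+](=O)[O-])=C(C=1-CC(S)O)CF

C10H11ClFN3O4S

Heavy atoms from the SMILES: 10 C, 1 Cl, 1 F, 3 N, 4 O, 1 S.
Implicit hydrogens by atom environment:
  4 × C (aromatic): no H
  2 × C: 2 H each → 4
  2 × C (aromatic): 1 H each → 2
  2 × O: no H
  1 × C: 1 H
  1 × C: no H
  1 × Cl: no H
  1 × F: no H
  1 × N: 2 H
  1 × N: no H
  1 × N (charge +1): no H
  1 × O: 1 H
  1 × O (charge -1): no H
  1 × S: 1 H
  Total hydrogens = 11.
Molecular formula: C10H11ClFN3O4S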